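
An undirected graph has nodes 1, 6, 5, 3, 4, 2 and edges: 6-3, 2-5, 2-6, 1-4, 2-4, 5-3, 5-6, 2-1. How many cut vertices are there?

Removing 2 increases the component count from 1 to 2, so 2 is a cut vertex.
By contrast removing 4 leaves 1 component; it is not a cut vertex. No other vertex is a cut vertex either.

1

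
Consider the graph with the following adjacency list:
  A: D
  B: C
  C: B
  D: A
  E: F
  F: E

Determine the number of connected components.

3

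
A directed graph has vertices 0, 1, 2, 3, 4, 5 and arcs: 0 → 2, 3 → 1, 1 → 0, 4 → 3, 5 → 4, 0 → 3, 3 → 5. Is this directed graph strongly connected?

There is no directed path from 2 to 5, so the graph is not strongly connected.

No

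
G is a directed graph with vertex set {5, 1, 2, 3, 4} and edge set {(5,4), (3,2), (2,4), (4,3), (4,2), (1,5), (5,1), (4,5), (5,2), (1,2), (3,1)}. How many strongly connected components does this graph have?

1

{1, 2, 3, 4, 5} are all mutually reachable — one SCC of size 5.
That gives 1 strongly connected component.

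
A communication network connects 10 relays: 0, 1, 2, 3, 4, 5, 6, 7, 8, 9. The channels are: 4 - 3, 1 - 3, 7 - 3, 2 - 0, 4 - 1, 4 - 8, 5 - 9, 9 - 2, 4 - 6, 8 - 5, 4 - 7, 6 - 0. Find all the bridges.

none

The edges on the cycle 4-1-3-4 are not bridges since each lies on that cycle.
Every edge lies on some cycle, so there are no bridges.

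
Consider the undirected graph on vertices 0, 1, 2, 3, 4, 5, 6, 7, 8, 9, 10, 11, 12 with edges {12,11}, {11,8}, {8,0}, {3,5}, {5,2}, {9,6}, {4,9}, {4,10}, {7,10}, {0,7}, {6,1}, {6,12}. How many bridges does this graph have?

The edges on the cycle 4-9-6-12-11-8-0-7-10-4 are not bridges since each lies on that cycle.
But removing 3 - 5 disconnects 3 from 5; removing 1 - 6 disconnects 1 from 6; removing 5 - 2 disconnects 5 from 2 — these are bridges.
That makes 3 bridges.

3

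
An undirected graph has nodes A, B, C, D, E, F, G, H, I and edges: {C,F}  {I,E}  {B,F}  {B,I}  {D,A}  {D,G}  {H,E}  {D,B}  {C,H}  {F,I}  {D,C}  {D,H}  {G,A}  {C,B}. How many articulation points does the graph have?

1

Removing D increases the component count from 1 to 2, so D is a cut vertex.
By contrast removing G leaves 1 component; it is not a cut vertex. No other vertex is a cut vertex either.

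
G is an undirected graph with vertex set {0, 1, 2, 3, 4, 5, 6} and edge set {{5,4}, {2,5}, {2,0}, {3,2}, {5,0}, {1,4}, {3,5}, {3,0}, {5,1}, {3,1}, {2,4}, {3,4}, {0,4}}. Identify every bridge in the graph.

The edges on the cycle 3-2-5-0-3 are not bridges since each lies on that cycle.
Every edge lies on some cycle, so there are no bridges.

none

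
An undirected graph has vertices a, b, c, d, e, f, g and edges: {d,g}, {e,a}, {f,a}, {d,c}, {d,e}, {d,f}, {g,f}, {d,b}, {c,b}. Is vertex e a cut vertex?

No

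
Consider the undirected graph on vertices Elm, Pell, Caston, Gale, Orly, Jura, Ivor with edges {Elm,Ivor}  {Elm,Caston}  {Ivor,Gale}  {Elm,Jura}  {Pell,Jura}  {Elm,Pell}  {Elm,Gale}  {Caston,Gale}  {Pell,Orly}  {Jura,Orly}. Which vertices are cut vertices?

Elm

Removing Elm increases the component count from 1 to 2, so Elm is a cut vertex.
By contrast removing Ivor leaves 1 component; it is not a cut vertex. No other vertex is a cut vertex either.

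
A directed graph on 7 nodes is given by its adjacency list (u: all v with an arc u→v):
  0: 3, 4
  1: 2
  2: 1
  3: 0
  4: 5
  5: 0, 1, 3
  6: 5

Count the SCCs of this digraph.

3

{0, 3, 4, 5} are all mutually reachable — one SCC of size 4.
{1, 2} are all mutually reachable — one SCC of size 2.
{6} is an SCC by itself.
That gives 3 strongly connected components.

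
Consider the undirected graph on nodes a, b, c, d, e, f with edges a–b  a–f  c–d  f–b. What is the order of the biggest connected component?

e is isolated — a component by itself.
Starting from c we can reach c, d. That is one component of size 2.
Starting from a we can reach a, b, f. That is one component of size 3.
The largest has 3 vertices.

3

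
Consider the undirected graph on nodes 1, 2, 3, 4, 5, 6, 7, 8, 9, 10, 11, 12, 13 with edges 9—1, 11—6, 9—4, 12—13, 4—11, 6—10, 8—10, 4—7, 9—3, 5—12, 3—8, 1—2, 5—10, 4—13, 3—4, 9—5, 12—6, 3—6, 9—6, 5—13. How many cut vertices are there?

3

Removing 1 increases the component count from 1 to 2, so 1 is a cut vertex.
Removing 4 increases the component count from 1 to 2, so 4 is a cut vertex.
Removing 9 increases the component count from 1 to 2, so 9 is a cut vertex.
By contrast removing 6 leaves 1 component; it is not a cut vertex. No other vertex is a cut vertex either.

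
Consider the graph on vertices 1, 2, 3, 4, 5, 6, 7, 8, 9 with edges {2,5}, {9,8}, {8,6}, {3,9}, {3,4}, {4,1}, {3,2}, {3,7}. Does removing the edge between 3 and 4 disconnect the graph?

Yes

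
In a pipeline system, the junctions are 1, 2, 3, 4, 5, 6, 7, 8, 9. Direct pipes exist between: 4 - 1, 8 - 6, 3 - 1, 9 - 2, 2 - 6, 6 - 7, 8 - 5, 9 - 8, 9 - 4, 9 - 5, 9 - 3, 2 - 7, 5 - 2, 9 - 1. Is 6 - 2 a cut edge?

No

After removing 6 - 2, the path 6-7-2 still connects them, so the edge is not a bridge.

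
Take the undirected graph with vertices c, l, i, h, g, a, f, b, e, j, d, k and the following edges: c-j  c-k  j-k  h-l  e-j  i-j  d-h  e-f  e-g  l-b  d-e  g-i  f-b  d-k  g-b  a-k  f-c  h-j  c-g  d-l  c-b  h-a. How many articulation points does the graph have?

Removing j, for instance, still leaves 1 component. No single vertex removal increases the component count — the graph has no articulation points.

0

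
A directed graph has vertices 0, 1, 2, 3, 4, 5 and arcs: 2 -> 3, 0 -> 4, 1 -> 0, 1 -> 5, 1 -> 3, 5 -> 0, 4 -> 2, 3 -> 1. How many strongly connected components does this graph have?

1

{0, 1, 2, 3, 4, 5} are all mutually reachable — one SCC of size 6.
That gives 1 strongly connected component.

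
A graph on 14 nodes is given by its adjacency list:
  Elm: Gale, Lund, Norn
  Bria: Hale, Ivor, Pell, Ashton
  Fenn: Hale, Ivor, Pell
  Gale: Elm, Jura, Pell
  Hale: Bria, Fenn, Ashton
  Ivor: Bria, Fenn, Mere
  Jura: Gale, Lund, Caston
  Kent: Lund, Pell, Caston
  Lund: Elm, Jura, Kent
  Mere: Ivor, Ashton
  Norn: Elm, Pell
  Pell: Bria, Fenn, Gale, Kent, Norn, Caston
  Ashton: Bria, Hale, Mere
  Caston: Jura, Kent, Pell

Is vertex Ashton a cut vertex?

No

Deleting Ashton leaves 1 component (was 1) (its neighbors Bria, Hale, Mere remain connected to each other), so Ashton is not a cut vertex.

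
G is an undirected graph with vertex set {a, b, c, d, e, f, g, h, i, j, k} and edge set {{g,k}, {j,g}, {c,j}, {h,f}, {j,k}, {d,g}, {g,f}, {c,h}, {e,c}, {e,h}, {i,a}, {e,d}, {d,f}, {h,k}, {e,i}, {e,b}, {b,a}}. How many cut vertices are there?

1

Removing e increases the component count from 1 to 2, so e is a cut vertex.
By contrast removing g leaves 1 component; it is not a cut vertex. No other vertex is a cut vertex either.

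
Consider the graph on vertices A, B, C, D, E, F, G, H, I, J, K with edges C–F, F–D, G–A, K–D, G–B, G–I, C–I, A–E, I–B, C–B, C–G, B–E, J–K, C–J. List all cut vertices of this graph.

Removing C increases the component count from 2 to 3, so C is a cut vertex.
By contrast removing B leaves 2 components; it is not a cut vertex. No other vertex is a cut vertex either.

C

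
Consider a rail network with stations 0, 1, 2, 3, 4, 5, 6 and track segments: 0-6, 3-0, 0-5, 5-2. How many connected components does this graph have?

4 is isolated — a component by itself.
1 is isolated — a component by itself.
Starting from 0 we can reach 0, 2, 3, 5, 6. That is one component of size 5.
Total: 3 components.

3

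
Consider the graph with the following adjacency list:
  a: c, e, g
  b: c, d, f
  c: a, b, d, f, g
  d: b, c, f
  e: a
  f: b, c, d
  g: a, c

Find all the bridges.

The edges on the cycle c-d-f-c are not bridges since each lies on that cycle.
But removing a-e disconnects a from e — this is a bridge.

a-e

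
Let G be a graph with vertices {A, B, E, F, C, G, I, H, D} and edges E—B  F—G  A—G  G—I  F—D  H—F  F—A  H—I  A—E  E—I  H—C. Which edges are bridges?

The edges on the cycle A-E-I-G-A are not bridges since each lies on that cycle.
But removing D—F disconnects D from F; removing B—E disconnects B from E; removing H—C disconnects H from C — these are bridges.

B-E, C-H, D-F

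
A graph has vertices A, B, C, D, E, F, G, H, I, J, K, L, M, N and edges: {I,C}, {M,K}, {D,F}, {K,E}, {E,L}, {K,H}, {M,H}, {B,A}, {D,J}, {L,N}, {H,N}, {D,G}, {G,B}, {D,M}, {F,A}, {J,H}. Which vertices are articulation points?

Removing D increases the component count from 2 to 3, so D is a cut vertex.
By contrast removing E leaves 2 components; it is not a cut vertex. No other vertex is a cut vertex either.

D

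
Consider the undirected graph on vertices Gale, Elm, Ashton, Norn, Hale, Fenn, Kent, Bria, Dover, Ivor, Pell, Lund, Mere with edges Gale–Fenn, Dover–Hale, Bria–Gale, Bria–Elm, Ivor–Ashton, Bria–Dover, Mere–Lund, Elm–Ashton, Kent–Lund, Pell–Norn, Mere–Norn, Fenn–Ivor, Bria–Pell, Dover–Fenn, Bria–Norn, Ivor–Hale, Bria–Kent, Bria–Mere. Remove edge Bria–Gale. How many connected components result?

1

Bria and Gale are still connected via Bria-Dover-Fenn-Gale, so the component count stays at 1.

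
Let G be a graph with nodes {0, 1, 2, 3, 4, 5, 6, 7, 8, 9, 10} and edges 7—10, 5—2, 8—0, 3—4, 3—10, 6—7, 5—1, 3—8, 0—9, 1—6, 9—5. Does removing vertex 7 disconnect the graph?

No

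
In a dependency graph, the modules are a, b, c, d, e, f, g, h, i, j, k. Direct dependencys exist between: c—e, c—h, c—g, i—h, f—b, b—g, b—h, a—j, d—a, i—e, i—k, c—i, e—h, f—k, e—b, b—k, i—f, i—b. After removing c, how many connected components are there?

With c gone, the remaining components are: {a, d, j}; {b, e, f, g, h, i, k}.
That is 2 components.

2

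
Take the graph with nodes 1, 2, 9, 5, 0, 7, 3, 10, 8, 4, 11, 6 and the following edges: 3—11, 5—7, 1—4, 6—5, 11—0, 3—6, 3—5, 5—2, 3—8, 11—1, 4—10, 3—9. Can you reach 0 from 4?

Yes

From 4 we can reach 0, 1, 2, 3, 4, 5, 6, 7, 8, 9, 10, 11, which includes 0.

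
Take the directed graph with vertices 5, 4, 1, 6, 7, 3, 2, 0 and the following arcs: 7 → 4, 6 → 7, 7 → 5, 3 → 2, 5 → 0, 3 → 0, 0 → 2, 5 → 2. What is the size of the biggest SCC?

{5} is an SCC by itself.
{4} is an SCC by itself.
{6} is an SCC by itself.
{2} is an SCC by itself.
{7} is an SCC by itself.
(and 3 more singleton SCCs)
The largest has 1 vertex.

1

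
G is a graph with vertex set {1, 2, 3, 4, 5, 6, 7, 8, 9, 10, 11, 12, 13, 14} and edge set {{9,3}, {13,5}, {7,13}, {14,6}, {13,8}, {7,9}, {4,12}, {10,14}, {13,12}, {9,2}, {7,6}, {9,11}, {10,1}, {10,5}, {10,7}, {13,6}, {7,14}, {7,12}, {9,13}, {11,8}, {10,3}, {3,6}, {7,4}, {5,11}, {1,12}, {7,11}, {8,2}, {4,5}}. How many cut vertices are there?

Removing 6, for instance, still leaves 1 component. No single vertex removal increases the component count — the graph has no articulation points.

0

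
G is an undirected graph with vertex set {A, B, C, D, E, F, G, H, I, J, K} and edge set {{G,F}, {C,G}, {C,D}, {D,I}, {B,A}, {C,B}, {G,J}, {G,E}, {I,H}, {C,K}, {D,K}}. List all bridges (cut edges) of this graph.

The edges on the cycle C-D-K-C are not bridges since each lies on that cycle.
But removing D-I disconnects D from I; removing G-F disconnects G from F; removing G-C disconnects G from C; removing A-B disconnects A from B — these are bridges.
In total 8 edges are bridges.

A-B, B-C, C-G, D-I, E-G, F-G, G-J, H-I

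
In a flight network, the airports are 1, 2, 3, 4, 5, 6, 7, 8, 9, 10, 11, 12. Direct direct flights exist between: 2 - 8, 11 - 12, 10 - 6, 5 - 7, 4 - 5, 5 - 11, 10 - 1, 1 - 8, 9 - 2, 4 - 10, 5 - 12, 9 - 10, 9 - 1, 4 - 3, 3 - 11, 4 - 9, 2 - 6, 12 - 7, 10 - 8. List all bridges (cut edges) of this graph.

none

The edges on the cycle 4-3-11-12-7-5-4 are not bridges since each lies on that cycle.
Every edge lies on some cycle, so there are no bridges.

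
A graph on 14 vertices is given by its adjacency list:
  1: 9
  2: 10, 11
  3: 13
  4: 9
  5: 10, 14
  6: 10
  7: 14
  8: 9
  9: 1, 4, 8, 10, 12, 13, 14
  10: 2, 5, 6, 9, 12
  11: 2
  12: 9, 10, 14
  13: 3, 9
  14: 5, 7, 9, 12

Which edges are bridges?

1-9, 10-2, 10-6, 11-2, 13-3, 13-9, 14-7, 4-9, 8-9

The edges on the cycle 10-9-14-12-10 are not bridges since each lies on that cycle.
But removing 10-6 disconnects 10 from 6; removing 9-4 disconnects 9 from 4; removing 9-8 disconnects 9 from 8; removing 10-2 disconnects 10 from 2 — these are bridges.
In total 9 edges are bridges.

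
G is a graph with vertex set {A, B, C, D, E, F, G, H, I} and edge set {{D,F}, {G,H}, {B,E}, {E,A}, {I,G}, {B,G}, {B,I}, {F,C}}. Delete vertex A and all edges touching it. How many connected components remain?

2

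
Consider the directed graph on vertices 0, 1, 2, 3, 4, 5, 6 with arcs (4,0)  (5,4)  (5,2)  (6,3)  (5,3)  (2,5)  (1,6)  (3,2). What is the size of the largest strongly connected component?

3

{2, 3, 5} are all mutually reachable — one SCC of size 3.
{4} is an SCC by itself.
{1} is an SCC by itself.
{6} is an SCC by itself.
{0} is an SCC by itself.
The largest has 3 vertices.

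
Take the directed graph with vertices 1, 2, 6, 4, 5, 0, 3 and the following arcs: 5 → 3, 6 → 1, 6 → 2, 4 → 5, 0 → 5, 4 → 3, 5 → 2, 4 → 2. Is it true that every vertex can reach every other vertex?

No

There is no directed path from 3 to 2, so the graph is not strongly connected.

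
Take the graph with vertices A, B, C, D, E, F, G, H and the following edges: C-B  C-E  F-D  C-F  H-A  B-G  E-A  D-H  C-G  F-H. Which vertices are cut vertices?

C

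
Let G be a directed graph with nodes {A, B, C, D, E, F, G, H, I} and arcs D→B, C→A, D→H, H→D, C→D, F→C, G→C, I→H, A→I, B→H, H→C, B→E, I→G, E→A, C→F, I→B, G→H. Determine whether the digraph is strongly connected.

From B we can reach every vertex (A, B, C, D, E, F, G, H, I), and every vertex can reach B (A, B, C, D, E, F, G, H, I). So the whole graph is one strongly connected component.

Yes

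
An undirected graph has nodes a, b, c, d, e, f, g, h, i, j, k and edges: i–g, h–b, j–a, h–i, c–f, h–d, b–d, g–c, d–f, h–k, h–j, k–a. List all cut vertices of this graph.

Removing h increases the component count from 2 to 3, so h is a cut vertex.
By contrast removing c leaves 2 components; it is not a cut vertex. No other vertex is a cut vertex either.

h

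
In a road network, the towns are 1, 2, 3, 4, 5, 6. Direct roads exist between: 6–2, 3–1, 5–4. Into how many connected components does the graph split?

3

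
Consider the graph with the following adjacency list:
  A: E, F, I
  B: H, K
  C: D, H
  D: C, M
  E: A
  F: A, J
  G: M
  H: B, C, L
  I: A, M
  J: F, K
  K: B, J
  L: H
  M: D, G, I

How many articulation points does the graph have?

3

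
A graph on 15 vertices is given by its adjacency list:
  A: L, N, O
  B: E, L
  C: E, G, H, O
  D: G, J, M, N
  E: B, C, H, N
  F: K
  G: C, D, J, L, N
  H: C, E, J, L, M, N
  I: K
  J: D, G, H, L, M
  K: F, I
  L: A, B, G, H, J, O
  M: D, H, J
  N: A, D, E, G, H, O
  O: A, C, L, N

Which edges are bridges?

F-K, I-K

The edges on the cycle H-L-O-A-N-H are not bridges since each lies on that cycle.
But removing K-I disconnects K from I; removing F-K disconnects F from K — these are bridges.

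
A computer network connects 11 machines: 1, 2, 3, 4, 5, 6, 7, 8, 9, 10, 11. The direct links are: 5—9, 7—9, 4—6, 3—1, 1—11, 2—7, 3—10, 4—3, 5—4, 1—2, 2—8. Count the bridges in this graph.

The edges on the cycle 5-4-3-1-2-7-9-5 are not bridges since each lies on that cycle.
But removing 8—2 disconnects 8 from 2; removing 6—4 disconnects 6 from 4; removing 3—10 disconnects 3 from 10; removing 11—1 disconnects 11 from 1 — these are bridges.
That makes 4 bridges.

4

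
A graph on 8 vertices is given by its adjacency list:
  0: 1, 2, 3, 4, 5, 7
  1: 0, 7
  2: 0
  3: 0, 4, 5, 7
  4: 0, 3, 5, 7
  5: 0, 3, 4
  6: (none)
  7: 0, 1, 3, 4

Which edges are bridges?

0-2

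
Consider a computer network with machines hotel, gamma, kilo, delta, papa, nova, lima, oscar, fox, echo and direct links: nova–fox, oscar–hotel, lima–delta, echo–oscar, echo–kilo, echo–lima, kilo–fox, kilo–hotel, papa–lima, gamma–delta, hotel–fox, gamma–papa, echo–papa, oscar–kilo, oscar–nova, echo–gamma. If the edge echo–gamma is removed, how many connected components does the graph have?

1

echo and gamma are still connected via echo-papa-gamma, so the component count stays at 1.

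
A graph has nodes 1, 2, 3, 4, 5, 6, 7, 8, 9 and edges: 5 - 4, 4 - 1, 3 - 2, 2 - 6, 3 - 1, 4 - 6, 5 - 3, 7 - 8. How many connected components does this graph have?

3

9 is isolated — a component by itself.
Starting from 7 we can reach 7, 8. That is one component of size 2.
Starting from 1 we can reach 1, 2, 3, 4, 5, 6. That is one component of size 6.
Total: 3 components.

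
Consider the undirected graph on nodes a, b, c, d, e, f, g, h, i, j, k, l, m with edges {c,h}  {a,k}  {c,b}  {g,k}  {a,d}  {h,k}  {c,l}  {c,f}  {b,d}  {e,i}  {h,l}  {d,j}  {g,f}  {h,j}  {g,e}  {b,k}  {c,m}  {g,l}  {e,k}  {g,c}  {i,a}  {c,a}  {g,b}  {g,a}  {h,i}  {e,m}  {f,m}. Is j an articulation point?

No

Deleting j leaves 1 component (was 1) (its neighbors d, h remain connected to each other), so j is not a cut vertex.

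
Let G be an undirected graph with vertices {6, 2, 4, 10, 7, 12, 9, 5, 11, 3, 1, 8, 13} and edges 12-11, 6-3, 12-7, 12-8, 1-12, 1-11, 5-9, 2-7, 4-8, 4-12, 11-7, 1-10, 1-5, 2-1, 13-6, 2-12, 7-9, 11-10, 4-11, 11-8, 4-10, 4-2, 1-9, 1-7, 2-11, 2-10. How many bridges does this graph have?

The edges on the cycle 1-5-9-1 are not bridges since each lies on that cycle.
But removing 13-6 disconnects 13 from 6; removing 6-3 disconnects 6 from 3 — these are bridges.
That makes 2 bridges.

2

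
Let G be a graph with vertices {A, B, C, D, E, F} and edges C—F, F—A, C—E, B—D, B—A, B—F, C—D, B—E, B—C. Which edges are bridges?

The edges on the cycle B-C-D-B are not bridges since each lies on that cycle.
Every edge lies on some cycle, so there are no bridges.

none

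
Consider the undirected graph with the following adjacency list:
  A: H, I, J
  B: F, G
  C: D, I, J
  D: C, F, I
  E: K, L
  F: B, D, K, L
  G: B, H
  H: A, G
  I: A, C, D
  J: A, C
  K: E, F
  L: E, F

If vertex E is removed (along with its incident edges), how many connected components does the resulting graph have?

1

With E gone, the remaining components are: {A, B, C, D, F, G, H, I, J, K, L}.
That is 1 component.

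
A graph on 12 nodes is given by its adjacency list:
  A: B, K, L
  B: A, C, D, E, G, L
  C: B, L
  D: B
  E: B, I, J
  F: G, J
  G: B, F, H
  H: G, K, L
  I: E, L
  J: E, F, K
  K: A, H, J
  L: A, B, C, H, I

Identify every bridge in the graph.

B-D

The edges on the cycle L-B-E-J-F-G-H-L are not bridges since each lies on that cycle.
But removing B-D disconnects B from D — this is a bridge.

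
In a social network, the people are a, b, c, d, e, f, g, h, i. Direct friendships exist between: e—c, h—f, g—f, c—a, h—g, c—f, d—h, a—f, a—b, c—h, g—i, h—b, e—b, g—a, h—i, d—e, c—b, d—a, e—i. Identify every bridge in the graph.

none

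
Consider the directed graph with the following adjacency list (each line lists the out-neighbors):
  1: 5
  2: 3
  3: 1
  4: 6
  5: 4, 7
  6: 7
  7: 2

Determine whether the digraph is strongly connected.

Yes

From 4 we can reach every vertex (1, 2, 3, 4, 5, 6, 7), and every vertex can reach 4 (1, 2, 3, 4, 5, 6, 7). So the whole graph is one strongly connected component.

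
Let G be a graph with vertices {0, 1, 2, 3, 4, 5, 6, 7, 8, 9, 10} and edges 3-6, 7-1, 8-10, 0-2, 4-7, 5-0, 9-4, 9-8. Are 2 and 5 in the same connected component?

Yes

From 2 we can reach 0, 2, 5, which includes 5.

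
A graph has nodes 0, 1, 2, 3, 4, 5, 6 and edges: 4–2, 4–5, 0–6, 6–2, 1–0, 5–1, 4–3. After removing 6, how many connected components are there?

1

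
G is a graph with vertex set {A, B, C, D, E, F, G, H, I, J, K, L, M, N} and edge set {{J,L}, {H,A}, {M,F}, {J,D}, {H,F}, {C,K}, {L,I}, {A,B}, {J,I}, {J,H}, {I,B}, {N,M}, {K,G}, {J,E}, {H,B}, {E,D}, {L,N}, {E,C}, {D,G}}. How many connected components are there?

1

Starting from A we can reach A, B, C, D, E, F, G, H, I, J, K, L, M, N. That is one component of size 14.
Total: 1 component.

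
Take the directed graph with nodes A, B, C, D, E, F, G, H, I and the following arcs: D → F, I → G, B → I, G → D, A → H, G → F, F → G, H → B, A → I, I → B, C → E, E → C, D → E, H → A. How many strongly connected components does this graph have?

{D, F, G} are all mutually reachable — one SCC of size 3.
{B, I} are all mutually reachable — one SCC of size 2.
{C, E} are all mutually reachable — one SCC of size 2.
{A, H} are all mutually reachable — one SCC of size 2.
That gives 4 strongly connected components.

4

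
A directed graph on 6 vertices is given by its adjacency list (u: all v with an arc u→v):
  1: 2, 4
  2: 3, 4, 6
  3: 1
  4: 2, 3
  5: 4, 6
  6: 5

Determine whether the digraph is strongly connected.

Yes

From 4 we can reach every vertex (1, 2, 3, 4, 5, 6), and every vertex can reach 4 (1, 2, 3, 4, 5, 6). So the whole graph is one strongly connected component.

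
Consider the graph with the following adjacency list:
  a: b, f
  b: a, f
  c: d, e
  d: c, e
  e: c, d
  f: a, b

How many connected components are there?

2

Starting from c we can reach c, d, e. That is one component of size 3.
Starting from a we can reach a, b, f. That is one component of size 3.
Total: 2 components.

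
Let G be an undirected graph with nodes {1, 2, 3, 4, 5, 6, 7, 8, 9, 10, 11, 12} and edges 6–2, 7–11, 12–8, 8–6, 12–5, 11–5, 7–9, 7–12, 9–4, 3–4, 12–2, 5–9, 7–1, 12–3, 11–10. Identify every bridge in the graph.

The edges on the cycle 7-11-5-9-4-3-12-7 are not bridges since each lies on that cycle.
But removing 1–7 disconnects 1 from 7; removing 10–11 disconnects 10 from 11 — these are bridges.

1-7, 10-11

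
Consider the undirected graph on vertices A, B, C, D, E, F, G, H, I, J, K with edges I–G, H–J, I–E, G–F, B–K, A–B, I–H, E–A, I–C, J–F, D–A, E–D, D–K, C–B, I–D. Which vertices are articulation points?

I

Removing I increases the component count from 1 to 2, so I is a cut vertex.
By contrast removing K leaves 1 component; it is not a cut vertex. No other vertex is a cut vertex either.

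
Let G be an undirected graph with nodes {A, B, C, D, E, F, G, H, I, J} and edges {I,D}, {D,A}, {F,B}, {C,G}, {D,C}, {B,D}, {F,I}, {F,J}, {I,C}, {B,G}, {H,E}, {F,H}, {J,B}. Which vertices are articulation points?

D, F, H

Removing D increases the component count from 1 to 2, so D is a cut vertex.
Removing F increases the component count from 1 to 2, so F is a cut vertex.
Removing H increases the component count from 1 to 2, so H is a cut vertex.
By contrast removing E leaves 1 component; it is not a cut vertex. No other vertex is a cut vertex either.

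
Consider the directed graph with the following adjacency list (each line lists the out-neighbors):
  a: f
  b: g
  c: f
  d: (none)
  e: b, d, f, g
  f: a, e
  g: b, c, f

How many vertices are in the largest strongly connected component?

{a, b, c, e, f, g} are all mutually reachable — one SCC of size 6.
{d} is an SCC by itself.
The largest has 6 vertices.

6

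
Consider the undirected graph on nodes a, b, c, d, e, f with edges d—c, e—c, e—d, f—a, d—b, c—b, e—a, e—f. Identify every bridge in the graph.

The edges on the cycle e-f-a-e are not bridges since each lies on that cycle.
Every edge lies on some cycle, so there are no bridges.

none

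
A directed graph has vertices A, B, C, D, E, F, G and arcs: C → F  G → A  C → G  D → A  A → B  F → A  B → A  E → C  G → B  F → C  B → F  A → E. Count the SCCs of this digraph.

2

{A, B, C, E, F, G} are all mutually reachable — one SCC of size 6.
{D} is an SCC by itself.
That gives 2 strongly connected components.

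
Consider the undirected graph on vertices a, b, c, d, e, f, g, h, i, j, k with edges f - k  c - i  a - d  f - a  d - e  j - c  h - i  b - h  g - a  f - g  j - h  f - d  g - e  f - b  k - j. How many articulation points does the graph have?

1

Removing f increases the component count from 1 to 2, so f is a cut vertex.
By contrast removing k leaves 1 component; it is not a cut vertex. No other vertex is a cut vertex either.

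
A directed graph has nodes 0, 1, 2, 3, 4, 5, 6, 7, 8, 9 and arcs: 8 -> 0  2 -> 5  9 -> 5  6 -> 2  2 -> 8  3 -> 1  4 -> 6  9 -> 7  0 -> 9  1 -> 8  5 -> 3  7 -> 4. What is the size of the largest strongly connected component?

{0, 1, 2, 3, 4, 5, 6, 7, 8, 9} are all mutually reachable — one SCC of size 10.
The largest has 10 vertices.

10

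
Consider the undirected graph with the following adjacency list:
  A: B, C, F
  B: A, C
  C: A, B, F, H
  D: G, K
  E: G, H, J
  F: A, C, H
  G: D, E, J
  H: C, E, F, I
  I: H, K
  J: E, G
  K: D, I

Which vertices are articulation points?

H

Removing H increases the component count from 1 to 2, so H is a cut vertex.
By contrast removing A leaves 1 component; it is not a cut vertex. No other vertex is a cut vertex either.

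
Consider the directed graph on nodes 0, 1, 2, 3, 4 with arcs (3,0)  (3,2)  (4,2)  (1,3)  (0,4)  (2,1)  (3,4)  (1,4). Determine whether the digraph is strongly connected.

From 2 we can reach every vertex (0, 1, 2, 3, 4), and every vertex can reach 2 (0, 1, 2, 3, 4). So the whole graph is one strongly connected component.

Yes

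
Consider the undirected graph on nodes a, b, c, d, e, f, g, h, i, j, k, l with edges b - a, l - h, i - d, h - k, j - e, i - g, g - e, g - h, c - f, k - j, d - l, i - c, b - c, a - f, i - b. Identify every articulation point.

Removing i increases the component count from 1 to 2, so i is a cut vertex.
By contrast removing h leaves 1 component; it is not a cut vertex. No other vertex is a cut vertex either.

i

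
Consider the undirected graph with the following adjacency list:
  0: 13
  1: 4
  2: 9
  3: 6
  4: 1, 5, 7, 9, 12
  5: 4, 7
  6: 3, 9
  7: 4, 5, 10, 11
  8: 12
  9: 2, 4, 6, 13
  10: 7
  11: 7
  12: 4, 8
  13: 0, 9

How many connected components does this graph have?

Starting from 0 we can reach 0, 1, 2, 3, 4, 5, 6, 7, 8, 9, 10, 11, 12, 13. That is one component of size 14.
Total: 1 component.

1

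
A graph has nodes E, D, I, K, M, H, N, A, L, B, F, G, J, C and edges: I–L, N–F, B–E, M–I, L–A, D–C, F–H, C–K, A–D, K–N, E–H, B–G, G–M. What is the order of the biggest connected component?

13

J is isolated — a component by itself.
Starting from A we can reach A, B, C, D, E, F, G, H, I, K, L, M, N. That is one component of size 13.
The largest has 13 vertices.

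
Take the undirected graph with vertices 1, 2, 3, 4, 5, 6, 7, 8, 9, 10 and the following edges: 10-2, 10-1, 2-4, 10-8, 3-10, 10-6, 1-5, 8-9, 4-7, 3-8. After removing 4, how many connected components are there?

With 4 gone, the remaining components are: {7}; {1, 2, 3, 5, 6, 8, 9, 10}.
That is 2 components.

2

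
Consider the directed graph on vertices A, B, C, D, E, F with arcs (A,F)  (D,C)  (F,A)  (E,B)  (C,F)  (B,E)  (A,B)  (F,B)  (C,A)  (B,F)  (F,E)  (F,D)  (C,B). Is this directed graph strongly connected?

Yes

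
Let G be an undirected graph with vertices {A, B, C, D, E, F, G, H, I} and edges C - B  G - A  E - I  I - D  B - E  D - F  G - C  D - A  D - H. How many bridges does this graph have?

2

The edges on the cycle G-C-B-E-I-D-A-G are not bridges since each lies on that cycle.
But removing F - D disconnects F from D; removing D - H disconnects D from H — these are bridges.
That makes 2 bridges.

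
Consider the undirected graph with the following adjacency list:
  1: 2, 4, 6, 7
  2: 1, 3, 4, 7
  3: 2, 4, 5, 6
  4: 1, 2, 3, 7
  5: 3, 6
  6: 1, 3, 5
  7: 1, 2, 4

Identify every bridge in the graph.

none

The edges on the cycle 1-2-3-5-6-1 are not bridges since each lies on that cycle.
Every edge lies on some cycle, so there are no bridges.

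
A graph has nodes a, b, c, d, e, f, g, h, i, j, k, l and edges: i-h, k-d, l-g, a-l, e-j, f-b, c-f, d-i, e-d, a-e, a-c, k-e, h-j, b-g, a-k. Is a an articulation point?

Yes

Deleting a raises the number of components from 1 to 2, so a is a cut vertex.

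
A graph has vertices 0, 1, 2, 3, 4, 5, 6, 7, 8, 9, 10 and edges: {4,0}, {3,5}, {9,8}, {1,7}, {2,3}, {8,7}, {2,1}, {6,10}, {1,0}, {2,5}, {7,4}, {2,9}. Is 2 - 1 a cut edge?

No

After removing 2 - 1, the path 2-9-8-7-1 still connects them, so the edge is not a bridge.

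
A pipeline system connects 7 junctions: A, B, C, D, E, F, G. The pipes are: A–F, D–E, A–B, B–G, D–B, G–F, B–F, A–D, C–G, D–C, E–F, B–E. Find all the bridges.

The edges on the cycle A-D-C-G-B-A are not bridges since each lies on that cycle.
Every edge lies on some cycle, so there are no bridges.

none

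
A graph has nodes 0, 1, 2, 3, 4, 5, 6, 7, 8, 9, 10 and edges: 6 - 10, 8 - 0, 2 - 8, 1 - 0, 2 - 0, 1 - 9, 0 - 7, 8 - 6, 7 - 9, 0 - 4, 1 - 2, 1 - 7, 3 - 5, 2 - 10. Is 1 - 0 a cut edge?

No

After removing 1 - 0, the path 1-2-0 still connects them, so the edge is not a bridge.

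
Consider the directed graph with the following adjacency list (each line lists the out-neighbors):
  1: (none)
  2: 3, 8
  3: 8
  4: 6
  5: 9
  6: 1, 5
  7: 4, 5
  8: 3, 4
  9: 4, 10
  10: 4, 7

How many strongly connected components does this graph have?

4

{4, 5, 6, 7, 9, 10} are all mutually reachable — one SCC of size 6.
{3, 8} are all mutually reachable — one SCC of size 2.
{2} is an SCC by itself.
{1} is an SCC by itself.
That gives 4 strongly connected components.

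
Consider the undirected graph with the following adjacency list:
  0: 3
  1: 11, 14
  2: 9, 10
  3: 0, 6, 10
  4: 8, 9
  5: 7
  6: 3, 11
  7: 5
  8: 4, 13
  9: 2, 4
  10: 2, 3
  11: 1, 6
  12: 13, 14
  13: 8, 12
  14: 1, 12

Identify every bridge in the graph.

The edges on the cycle 12-13-8-4-9-2-10-3-6-11-1-14-12 are not bridges since each lies on that cycle.
But removing 5-7 disconnects 5 from 7; removing 0-3 disconnects 0 from 3 — these are bridges.

0-3, 5-7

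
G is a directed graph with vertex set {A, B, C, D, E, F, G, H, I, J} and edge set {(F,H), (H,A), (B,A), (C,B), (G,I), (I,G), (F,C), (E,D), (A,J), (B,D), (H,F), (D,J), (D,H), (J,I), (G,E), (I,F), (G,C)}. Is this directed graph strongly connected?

From F we can reach every vertex (A, B, C, D, E, F, G, H, I, J), and every vertex can reach F (A, B, C, D, E, F, G, H, I, J). So the whole graph is one strongly connected component.

Yes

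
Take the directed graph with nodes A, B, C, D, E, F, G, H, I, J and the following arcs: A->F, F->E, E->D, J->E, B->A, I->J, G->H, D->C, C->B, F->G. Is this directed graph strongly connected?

There is no directed path from A to J, so the graph is not strongly connected.

No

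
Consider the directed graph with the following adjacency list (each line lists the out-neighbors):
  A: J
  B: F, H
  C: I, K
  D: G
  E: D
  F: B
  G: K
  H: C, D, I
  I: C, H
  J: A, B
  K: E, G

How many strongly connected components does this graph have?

{D, E, G, K} are all mutually reachable — one SCC of size 4.
{C, H, I} are all mutually reachable — one SCC of size 3.
{A, J} are all mutually reachable — one SCC of size 2.
{B, F} are all mutually reachable — one SCC of size 2.
That gives 4 strongly connected components.

4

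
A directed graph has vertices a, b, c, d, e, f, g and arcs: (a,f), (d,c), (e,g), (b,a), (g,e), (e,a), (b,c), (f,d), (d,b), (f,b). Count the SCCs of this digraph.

{a, b, d, f} are all mutually reachable — one SCC of size 4.
{e, g} are all mutually reachable — one SCC of size 2.
{c} is an SCC by itself.
That gives 3 strongly connected components.

3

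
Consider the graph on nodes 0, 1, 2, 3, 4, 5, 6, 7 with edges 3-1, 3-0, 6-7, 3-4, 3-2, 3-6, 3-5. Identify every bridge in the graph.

0-3, 1-3, 2-3, 3-4, 3-5, 3-6, 6-7

removing 3-2 disconnects 3 from 2; removing 3-1 disconnects 3 from 1; removing 4-3 disconnects 4 from 3; removing 3-6 disconnects 3 from 6 — these are bridges.
In total 7 edges are bridges.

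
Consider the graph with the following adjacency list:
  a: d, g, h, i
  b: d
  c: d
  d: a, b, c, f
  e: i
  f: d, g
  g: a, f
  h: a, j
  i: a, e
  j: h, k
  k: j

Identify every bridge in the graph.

The edges on the cycle a-d-f-g-a are not bridges since each lies on that cycle.
But removing b-d disconnects b from d; removing c-d disconnects c from d; removing k-j disconnects k from j; removing e-i disconnects e from i — these are bridges.
In total 7 edges are bridges.

a-h, a-i, b-d, c-d, e-i, h-j, j-k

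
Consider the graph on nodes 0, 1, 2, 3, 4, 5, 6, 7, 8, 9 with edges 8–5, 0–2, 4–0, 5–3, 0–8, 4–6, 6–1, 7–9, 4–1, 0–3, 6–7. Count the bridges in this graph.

4

The edges on the cycle 0-8-5-3-0 are not bridges since each lies on that cycle.
But removing 0–4 disconnects 0 from 4; removing 9–7 disconnects 9 from 7; removing 0–2 disconnects 0 from 2; removing 7–6 disconnects 7 from 6 — these are bridges.
That makes 4 bridges.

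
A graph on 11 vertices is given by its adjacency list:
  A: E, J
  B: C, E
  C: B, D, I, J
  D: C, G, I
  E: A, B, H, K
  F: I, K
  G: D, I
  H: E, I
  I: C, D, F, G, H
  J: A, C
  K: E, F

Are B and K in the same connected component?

Yes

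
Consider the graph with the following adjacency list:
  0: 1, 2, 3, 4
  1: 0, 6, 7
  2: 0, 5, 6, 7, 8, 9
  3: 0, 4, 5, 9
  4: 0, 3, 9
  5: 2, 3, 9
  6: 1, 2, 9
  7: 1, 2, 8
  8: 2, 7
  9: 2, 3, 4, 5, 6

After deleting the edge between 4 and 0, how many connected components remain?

1

4 and 0 are still connected via 4-3-0, so the component count stays at 1.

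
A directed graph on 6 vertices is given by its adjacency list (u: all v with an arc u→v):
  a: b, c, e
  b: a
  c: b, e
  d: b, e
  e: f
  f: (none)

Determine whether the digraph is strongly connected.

There is no directed path from e to d, so the graph is not strongly connected.

No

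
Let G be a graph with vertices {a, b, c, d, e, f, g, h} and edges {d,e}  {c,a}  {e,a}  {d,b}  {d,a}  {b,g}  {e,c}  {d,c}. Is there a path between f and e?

No

The component containing f is {f}, and e is not in it.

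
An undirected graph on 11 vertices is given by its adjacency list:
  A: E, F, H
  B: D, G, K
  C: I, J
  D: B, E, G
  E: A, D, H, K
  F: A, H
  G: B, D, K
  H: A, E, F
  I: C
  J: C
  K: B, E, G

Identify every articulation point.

C, E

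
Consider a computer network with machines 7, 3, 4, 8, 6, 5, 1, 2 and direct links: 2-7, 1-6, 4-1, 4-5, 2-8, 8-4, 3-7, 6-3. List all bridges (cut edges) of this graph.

The edges on the cycle 2-8-4-1-6-3-7-2 are not bridges since each lies on that cycle.
But removing 4-5 disconnects 4 from 5 — this is a bridge.

4-5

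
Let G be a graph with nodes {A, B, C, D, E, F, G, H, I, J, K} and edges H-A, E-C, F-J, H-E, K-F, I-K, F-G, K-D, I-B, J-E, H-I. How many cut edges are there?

5

The edges on the cycle H-I-K-F-J-E-H are not bridges since each lies on that cycle.
But removing D-K disconnects D from K; removing I-B disconnects I from B; removing H-A disconnects H from A; removing F-G disconnects F from G — these are bridges.
In total 5 edges are bridges.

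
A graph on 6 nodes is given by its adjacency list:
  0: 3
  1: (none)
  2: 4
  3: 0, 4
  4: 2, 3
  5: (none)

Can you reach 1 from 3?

The component containing 3 is {0, 2, 3, 4}, and 1 is not in it.

No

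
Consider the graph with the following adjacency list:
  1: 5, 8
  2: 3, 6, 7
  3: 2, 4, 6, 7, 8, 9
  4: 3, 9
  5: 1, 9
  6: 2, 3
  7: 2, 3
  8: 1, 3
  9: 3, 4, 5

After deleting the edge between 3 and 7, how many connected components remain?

1

3 and 7 are still connected via 3-2-7, so the component count stays at 1.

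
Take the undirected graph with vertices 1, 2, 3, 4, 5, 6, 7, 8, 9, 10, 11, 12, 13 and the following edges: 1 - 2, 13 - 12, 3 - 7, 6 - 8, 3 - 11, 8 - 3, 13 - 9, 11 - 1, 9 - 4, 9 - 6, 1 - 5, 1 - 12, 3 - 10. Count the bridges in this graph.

5

The edges on the cycle 13-9-6-8-3-11-1-12-13 are not bridges since each lies on that cycle.
But removing 10 - 3 disconnects 10 from 3; removing 9 - 4 disconnects 9 from 4; removing 2 - 1 disconnects 2 from 1; removing 7 - 3 disconnects 7 from 3 — these are bridges.
In total 5 edges are bridges.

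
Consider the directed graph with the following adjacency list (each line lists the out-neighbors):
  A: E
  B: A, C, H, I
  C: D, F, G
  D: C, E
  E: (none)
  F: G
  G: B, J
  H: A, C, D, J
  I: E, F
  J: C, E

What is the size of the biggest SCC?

{B, C, D, F, G, H, I, J} are all mutually reachable — one SCC of size 8.
{A} is an SCC by itself.
{E} is an SCC by itself.
The largest has 8 vertices.

8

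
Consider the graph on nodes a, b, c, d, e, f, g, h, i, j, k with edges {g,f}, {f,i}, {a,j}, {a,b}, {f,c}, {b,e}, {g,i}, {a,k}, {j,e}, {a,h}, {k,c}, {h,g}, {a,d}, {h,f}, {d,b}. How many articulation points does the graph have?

Removing a increases the component count from 1 to 2, so a is a cut vertex.
By contrast removing k leaves 1 component; it is not a cut vertex. No other vertex is a cut vertex either.

1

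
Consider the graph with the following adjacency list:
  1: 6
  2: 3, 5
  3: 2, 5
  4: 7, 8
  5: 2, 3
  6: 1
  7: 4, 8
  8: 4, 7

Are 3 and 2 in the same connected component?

From 3 we can reach 2, 3, 5, which includes 2.

Yes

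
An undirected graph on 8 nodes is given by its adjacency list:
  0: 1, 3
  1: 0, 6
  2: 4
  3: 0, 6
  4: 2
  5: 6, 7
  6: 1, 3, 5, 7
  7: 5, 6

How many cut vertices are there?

1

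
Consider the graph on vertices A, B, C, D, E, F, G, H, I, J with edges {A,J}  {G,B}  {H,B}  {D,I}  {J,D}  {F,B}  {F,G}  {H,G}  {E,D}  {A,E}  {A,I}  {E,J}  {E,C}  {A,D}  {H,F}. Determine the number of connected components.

Starting from B we can reach B, F, G, H. That is one component of size 4.
Starting from A we can reach A, C, D, E, I, J. That is one component of size 6.
Total: 2 components.

2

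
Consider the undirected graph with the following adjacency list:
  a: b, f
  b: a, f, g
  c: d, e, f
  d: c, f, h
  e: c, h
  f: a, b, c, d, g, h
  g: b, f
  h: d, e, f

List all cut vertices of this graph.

Removing f increases the component count from 1 to 2, so f is a cut vertex.
By contrast removing b leaves 1 component; it is not a cut vertex. No other vertex is a cut vertex either.

f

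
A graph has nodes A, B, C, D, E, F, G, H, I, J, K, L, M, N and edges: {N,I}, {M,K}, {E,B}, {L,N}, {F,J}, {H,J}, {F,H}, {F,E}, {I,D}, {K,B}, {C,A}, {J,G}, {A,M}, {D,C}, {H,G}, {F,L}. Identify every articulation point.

Removing F increases the component count from 1 to 2, so F is a cut vertex.
By contrast removing G leaves 1 component; it is not a cut vertex. No other vertex is a cut vertex either.

F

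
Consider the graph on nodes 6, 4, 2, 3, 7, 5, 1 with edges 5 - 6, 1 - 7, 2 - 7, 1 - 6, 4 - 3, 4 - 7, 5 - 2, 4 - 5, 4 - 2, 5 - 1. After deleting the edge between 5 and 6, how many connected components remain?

5 and 6 are still connected via 5-1-6, so the component count stays at 1.

1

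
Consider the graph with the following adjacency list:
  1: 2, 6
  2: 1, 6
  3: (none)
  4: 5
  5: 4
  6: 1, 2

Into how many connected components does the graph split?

3 is isolated — a component by itself.
Starting from 4 we can reach 4, 5. That is one component of size 2.
Starting from 1 we can reach 1, 2, 6. That is one component of size 3.
Total: 3 components.

3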